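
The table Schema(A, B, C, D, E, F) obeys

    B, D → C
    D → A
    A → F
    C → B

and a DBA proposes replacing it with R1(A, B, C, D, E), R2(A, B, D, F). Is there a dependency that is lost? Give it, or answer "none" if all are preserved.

none

B, D → C lies within R1.
D → A lies within R1.
A → F lies within R2.
C → B lies within R1.
Every dependency is enforceable on the fragments, so the decomposition is dependency-preserving.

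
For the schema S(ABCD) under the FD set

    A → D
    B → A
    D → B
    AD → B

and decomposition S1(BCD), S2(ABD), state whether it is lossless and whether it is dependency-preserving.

lossless and dependency-preserving

Lossless test: (BD)⁺ = {ABD}, which contains all of one fragment — lossless.
Dependency preservation: every FD's attributes lie within a single fragment, so each can be enforced locally — preserved.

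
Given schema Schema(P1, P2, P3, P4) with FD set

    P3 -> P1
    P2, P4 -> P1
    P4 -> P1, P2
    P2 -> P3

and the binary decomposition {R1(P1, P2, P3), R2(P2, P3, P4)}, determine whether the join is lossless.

Common attributes: R1 ∩ R2 = {P2, P3}.
Closure of {P2, P3}: P3 → P1 applies, adding P1. So (P2, P3)⁺ = {P1, P2, P3}.
This closure contains every attribute of R1, so R1 ∩ R2 → R1. The join is lossless.

Yes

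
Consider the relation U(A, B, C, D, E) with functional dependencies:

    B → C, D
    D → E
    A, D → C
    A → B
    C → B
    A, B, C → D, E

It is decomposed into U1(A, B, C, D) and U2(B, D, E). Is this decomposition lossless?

Yes

Common attributes: U1 ∩ U2 = {B, D}.
Closure of {B, D}: B → C, D applies, adding C; D → E applies, adding E. So (B, D)⁺ = {B, C, D, E}.
This closure contains every attribute of U2, so U1 ∩ U2 → U2. The join is lossless.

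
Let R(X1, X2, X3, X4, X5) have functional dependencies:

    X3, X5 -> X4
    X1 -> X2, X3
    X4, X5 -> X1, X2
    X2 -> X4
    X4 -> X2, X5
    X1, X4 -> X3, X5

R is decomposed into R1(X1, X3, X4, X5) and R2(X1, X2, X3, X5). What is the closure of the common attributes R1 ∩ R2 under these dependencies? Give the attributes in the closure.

X1, X2, X3, X4, X5

R1 ∩ R2 = {X1, X3, X5}.
X3, X5 → X4 applies, adding X4
X1 → X2, X3 applies, adding X2
Closure: {X1, X2, X3, X4, X5}.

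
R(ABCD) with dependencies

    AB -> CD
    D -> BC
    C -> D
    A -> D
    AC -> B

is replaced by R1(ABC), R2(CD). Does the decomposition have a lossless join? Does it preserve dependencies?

lossless and dependency-preserving

Lossless test: (C)⁺ = {BCD}, which contains all of one fragment — lossless.
Dependency preservation: AB → CD; D → BC; A → D are not contained in any single fragment, but the restricted closure of each left-hand side across the fragments still reaches the right-hand side; the remaining FDs each lie inside some fragment. All dependencies are preserved.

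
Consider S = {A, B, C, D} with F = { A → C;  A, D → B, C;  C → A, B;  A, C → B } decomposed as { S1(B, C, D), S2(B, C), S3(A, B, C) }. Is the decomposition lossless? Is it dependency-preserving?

lossless and dependency-preserving

Lossless test (chase): Rows 1 and 2 agree on C; apply C→A, B and equate their A, B entries. Rows 1 and 3 agree on C; apply C→A, B and equate their A, B entries. Row 1 is now all distinguished symbols — the join is lossless.
Dependency preservation: A, D → B, C is not contained in any single fragment, but the restricted closure of its left-hand side across the fragments still reaches the right-hand side; the remaining FDs each lie inside some fragment. All dependencies are preserved.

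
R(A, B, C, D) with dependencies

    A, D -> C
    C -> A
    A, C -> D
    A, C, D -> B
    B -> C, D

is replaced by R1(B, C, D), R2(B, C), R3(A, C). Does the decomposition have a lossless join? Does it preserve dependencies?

lossless but not dependency-preserving

Lossless test (chase): Rows 1 and 2 agree on C; apply C→A and equate their A entries. Rows 1 and 3 agree on C; apply C→A and equate their A entries. Rows 1 and 2 agree on A, C; apply A, C→D and equate their D entries. Rows 1 and 3 agree on A, C; apply A, C→D and equate their D entries. Rows 1 and 3 agree on A, C, D; apply A, C, D→B and equate their B entries. Row 1 is now all distinguished symbols — the join is lossless.
Dependency preservation: the restricted closure of {A, D} across the fragments never reaches {C}, so A, D → C cannot be enforced without a join — not preserved.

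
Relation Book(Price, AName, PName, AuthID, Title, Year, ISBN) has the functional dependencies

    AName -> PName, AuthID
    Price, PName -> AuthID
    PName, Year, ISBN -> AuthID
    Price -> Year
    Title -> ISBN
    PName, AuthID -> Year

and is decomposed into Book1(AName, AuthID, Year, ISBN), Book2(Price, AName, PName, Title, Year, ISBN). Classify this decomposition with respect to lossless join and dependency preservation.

Lossless test: (AName, Year, ISBN)⁺ = {AName, PName, AuthID, Year, ISBN}, which contains all of one fragment — lossless.
Dependency preservation: the restricted closure of {Price, PName} across the fragments never reaches {AuthID}, so Price, PName → AuthID cannot be enforced without a join — not preserved.

lossless but not dependency-preserving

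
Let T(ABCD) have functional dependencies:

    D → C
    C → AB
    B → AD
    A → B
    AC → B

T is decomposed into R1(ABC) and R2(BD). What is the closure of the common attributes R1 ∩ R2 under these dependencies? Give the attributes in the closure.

ABCD

R1 ∩ R2 = {B}.
B → AD applies, adding AD
D → C applies, adding C
Closure: {ABCD}.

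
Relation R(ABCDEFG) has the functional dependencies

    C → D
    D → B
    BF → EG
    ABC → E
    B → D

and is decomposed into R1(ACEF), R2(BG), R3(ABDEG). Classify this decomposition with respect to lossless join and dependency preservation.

lossy and not dependency-preserving

Lossless test (chase): Rows 2 and 3 agree on B; apply B→D and equate their D entries. No row becomes fully distinguished — the join is lossy.
Dependency preservation: the restricted closure of {C} across the fragments never reaches {D}, so C → D cannot be enforced without a join — not preserved.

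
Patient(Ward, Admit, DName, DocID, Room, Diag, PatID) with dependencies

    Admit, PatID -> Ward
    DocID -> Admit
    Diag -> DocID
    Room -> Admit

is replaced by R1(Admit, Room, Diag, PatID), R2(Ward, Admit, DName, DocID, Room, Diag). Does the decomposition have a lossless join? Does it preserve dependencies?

Lossless test: (Admit, Room, Diag)⁺ = {Admit, DocID, Room, Diag}, which is a superkey of neither fragment — lossy.
Dependency preservation: the restricted closure of {Admit, PatID} across the fragments never reaches {Ward}, so Admit, PatID → Ward cannot be enforced without a join — not preserved.

lossy and not dependency-preserving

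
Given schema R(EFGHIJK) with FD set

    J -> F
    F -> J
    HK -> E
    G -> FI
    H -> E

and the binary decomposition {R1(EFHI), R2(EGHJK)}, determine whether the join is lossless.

No

Common attributes: R1 ∩ R2 = {EH}.
No dependency enlarges {EH}, so (EH)⁺ = {EH}.
The closure contains neither all of R1 = {EFHI} nor all of R2 = {EGHJK}, so the common attributes are not a superkey of either fragment. The join is lossy.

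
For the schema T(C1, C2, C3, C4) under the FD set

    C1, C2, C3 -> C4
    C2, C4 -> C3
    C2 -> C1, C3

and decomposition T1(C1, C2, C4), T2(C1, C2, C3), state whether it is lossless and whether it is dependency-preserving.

Lossless test: (C1, C2)⁺ = {C1, C2, C3, C4}, which contains all of one fragment — lossless.
Dependency preservation: C1, C2, C3 → C4; C2, C4 → C3 are not contained in any single fragment, but the restricted closure of each left-hand side across the fragments still reaches the right-hand side; the remaining FDs each lie inside some fragment. All dependencies are preserved.

lossless and dependency-preserving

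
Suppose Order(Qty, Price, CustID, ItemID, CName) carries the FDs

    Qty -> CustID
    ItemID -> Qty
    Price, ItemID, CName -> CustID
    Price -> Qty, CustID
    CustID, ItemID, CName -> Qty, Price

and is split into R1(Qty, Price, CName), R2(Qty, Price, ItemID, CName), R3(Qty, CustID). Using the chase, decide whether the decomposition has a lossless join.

Chase test. Columns are Qty, Price, CustID, ItemID, CName; row i has aⱼ where attribute j ∈ Ri, else bᵢⱼ.
Initial tableau (one row per fragment):
  row 1: a1 a2 b13 b14 a5
  row 2: a1 a2 b23 a4 a5
  row 3: a1 b32 a3 b34 b35
Rows 1 and 2 agree on Qty; apply Qty→CustID and equate their CustID entries.
Rows 1 and 3 agree on Qty; apply Qty→CustID and equate their CustID entries.
Row 2 is now all distinguished symbols — the join is lossless.

Yes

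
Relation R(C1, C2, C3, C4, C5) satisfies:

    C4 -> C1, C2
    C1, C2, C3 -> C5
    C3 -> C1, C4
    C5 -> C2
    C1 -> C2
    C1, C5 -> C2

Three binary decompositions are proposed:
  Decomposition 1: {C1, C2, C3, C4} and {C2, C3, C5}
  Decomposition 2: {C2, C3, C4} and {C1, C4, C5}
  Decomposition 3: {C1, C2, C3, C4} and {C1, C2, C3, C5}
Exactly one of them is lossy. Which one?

Decomposition 2

Decomposition 1: common = {C2, C3}, closure = {C1, C2, C3, C4, C5} → lossless.
Decomposition 2: common = {C4}, closure = {C1, C2, C4} → lossy.
Decomposition 3: common = {C1, C2, C3}, closure = {C1, C2, C3, C4, C5} → lossless.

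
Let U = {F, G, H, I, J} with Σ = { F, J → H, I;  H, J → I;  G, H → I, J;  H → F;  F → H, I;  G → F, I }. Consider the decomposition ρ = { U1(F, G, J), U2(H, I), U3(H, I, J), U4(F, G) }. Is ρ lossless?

No

Chase test. Columns are F, G, H, I, J; row i has aⱼ where attribute j ∈ Ui, else bᵢⱼ.
Initial tableau (one row per fragment):
  row 1: a1 a2 b13 b14 a5
  row 2: b21 b22 a3 a4 b25
  row 3: b31 b32 a3 a4 a5
  row 4: a1 a2 b43 b44 b45
Rows 2 and 3 agree on H; apply H→F and equate their F entries.
Rows 1 and 4 agree on F; apply F→H, I and equate their H, I entries.
Rows 1 and 4 agree on G, H; apply G, H→I, J and equate their I, J entries.
No row becomes fully distinguished — the join is lossy.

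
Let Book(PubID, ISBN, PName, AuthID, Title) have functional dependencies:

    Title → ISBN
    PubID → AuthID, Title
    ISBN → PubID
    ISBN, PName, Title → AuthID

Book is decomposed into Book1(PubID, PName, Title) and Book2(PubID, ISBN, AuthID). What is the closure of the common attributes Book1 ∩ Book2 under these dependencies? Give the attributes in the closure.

Book1 ∩ Book2 = {PubID}.
PubID → AuthID, Title applies, adding AuthID, Title
Title → ISBN applies, adding ISBN
Closure: {PubID, ISBN, AuthID, Title}.

PubID, ISBN, AuthID, Title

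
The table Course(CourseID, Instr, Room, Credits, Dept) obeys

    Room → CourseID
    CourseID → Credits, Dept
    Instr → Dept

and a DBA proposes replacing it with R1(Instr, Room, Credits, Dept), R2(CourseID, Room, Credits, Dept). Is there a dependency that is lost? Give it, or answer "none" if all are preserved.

none

Room → CourseID lies within R2.
CourseID → Credits, Dept lies within R2.
Instr → Dept lies within R1.
Every dependency is enforceable on the fragments, so the decomposition is dependency-preserving.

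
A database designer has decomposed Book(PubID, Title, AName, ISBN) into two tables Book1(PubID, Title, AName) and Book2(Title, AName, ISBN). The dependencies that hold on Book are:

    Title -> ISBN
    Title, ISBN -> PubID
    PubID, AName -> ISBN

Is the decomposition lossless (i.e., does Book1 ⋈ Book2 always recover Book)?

Yes

Common attributes: Book1 ∩ Book2 = {Title, AName}.
Closure of {Title, AName}: Title → ISBN applies, adding ISBN; Title, ISBN → PubID applies, adding PubID. So (Title, AName)⁺ = {PubID, Title, AName, ISBN}.
This closure contains every attribute of Book1, so Book1 ∩ Book2 → Book1. The join is lossless.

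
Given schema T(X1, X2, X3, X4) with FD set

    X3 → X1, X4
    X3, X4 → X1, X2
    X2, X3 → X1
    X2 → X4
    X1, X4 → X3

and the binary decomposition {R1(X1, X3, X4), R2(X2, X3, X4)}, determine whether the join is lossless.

Common attributes: R1 ∩ R2 = {X3, X4}.
Closure of {X3, X4}: X3 → X1, X4 applies, adding X1; X3, X4 → X1, X2 applies, adding X2. So (X3, X4)⁺ = {X1, X2, X3, X4}.
This closure contains every attribute of R1, so R1 ∩ R2 → R1. The join is lossless.

Yes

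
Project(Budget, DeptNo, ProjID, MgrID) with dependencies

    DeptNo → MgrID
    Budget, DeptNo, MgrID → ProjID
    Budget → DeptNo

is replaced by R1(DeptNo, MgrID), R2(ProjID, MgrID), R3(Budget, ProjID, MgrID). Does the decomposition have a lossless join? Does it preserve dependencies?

lossy and not dependency-preserving

Lossless test (chase): applying each FD to every pair of rows produces no changes in the tableau, so no row becomes fully distinguished — the join is lossy.
Dependency preservation: the restricted closure of {Budget} across the fragments never reaches {DeptNo}, so Budget → DeptNo cannot be enforced without a join — not preserved.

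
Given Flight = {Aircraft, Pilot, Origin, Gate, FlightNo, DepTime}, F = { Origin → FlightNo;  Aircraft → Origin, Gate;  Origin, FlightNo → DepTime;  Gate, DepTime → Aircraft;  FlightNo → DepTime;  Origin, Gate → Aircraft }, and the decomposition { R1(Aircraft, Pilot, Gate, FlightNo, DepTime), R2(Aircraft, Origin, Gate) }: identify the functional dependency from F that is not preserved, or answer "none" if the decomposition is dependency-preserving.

Origin → FlightNo

Check Origin → FlightNo: no single fragment contains all of {Origin, FlightNo}, and the restricted closure of {Origin} across the fragments never reaches {FlightNo}.
Aircraft → Origin, Gate is preserved.
Origin, FlightNo → DepTime is preserved.
Gate, DepTime → Aircraft is preserved.
FlightNo → DepTime is preserved.
Origin, Gate → Aircraft is preserved.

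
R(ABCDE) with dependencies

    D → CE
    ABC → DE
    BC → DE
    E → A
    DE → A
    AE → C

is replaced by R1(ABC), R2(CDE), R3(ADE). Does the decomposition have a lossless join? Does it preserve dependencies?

lossy and not dependency-preserving

Lossless test (chase): Rows 2 and 3 agree on D; apply D→CE and equate their CE entries. Rows 2 and 3 agree on E; apply E→A and equate their A entries. No row becomes fully distinguished — the join is lossy.
Dependency preservation: the restricted closure of {ABC} across the fragments never reaches {DE}, so ABC → DE cannot be enforced without a join — not preserved.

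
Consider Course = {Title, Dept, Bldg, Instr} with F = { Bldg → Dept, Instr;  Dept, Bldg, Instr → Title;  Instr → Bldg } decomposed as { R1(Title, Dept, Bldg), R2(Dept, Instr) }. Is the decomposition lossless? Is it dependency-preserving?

Lossless test: (Dept)⁺ = {Dept}, which is a superkey of neither fragment — lossy.
Dependency preservation: the restricted closure of {Bldg} across the fragments never reaches {Dept, Instr}, so Bldg → Dept, Instr cannot be enforced without a join — not preserved.

lossy and not dependency-preserving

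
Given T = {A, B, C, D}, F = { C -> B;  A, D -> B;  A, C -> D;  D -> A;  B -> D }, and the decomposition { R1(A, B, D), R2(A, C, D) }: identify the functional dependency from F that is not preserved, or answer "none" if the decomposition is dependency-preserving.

none

C → B: restricted closure across fragments reaches B.
A, D → B lies within R1.
A, C → D lies within R2.
D → A lies within R1.
B → D lies within R1.
Every dependency is enforceable on the fragments, so the decomposition is dependency-preserving.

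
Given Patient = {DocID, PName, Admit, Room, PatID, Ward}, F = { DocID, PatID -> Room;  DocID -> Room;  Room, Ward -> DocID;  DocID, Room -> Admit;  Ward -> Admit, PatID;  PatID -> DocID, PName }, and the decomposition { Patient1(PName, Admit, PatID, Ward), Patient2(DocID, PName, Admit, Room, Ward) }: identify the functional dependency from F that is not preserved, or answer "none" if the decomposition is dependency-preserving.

PatID -> DocID, PName

Check PatID → DocID, PName: no single fragment contains all of {DocID, PName, PatID}, and the restricted closure of {PatID} across the fragments never reaches {DocID, PName}.
DocID, PatID → Room is preserved.
DocID → Room is preserved.
Room, Ward → DocID is preserved.
DocID, Room → Admit is preserved.
Ward → Admit, PatID is preserved.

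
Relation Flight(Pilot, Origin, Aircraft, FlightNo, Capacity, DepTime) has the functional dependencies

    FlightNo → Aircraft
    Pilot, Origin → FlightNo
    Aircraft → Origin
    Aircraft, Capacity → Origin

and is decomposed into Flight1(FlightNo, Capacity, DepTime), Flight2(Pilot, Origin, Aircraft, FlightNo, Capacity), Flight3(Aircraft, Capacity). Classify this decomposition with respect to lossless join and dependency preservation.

lossy but dependency-preserving

Lossless test (chase): Rows 1 and 2 agree on FlightNo; apply FlightNo→Aircraft and equate their Aircraft entries. Rows 1 and 2 agree on Aircraft; apply Aircraft→Origin and equate their Origin entries. Rows 1 and 3 agree on Aircraft; apply Aircraft→Origin and equate their Origin entries. No row becomes fully distinguished — the join is lossy.
Dependency preservation: every FD's attributes lie within a single fragment, so each can be enforced locally — preserved.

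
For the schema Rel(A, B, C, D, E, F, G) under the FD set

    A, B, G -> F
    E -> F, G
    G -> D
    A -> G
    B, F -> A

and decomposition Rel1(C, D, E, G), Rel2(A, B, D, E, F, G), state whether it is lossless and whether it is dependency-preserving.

Lossless test: (D, E, G)⁺ = {D, E, F, G}, which is a superkey of neither fragment — lossy.
Dependency preservation: every FD's attributes lie within a single fragment, so each can be enforced locally — preserved.

lossy but dependency-preserving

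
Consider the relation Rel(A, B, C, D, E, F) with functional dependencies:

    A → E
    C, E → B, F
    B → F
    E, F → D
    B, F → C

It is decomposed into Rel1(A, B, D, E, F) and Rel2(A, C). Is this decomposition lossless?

No

Common attributes: Rel1 ∩ Rel2 = {A}.
Closure of {A}: A → E applies, adding E. So (A)⁺ = {A, E}.
The closure contains neither all of Rel1 = {A, B, D, E, F} nor all of Rel2 = {A, C}, so the common attributes are not a superkey of either fragment. The join is lossy.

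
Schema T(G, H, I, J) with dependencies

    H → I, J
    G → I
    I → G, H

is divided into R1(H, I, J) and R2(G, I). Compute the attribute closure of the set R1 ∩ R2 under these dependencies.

G, H, I, J

R1 ∩ R2 = {I}.
I → G, H applies, adding G, H
H → I, J applies, adding J
Closure: {G, H, I, J}.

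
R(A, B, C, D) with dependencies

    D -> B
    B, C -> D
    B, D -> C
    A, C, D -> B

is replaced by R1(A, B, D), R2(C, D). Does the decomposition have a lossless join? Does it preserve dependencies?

Lossless test: (D)⁺ = {B, C, D}, which contains all of one fragment — lossless.
Dependency preservation: the restricted closure of {B, C} across the fragments never reaches {D}, so B, C → D cannot be enforced without a join — not preserved.

lossless but not dependency-preserving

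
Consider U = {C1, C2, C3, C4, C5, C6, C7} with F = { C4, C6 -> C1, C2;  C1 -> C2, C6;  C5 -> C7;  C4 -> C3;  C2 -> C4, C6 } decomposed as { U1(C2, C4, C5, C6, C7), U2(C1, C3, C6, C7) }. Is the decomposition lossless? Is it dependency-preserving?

lossy and not dependency-preserving

Lossless test: (C6, C7)⁺ = {C6, C7}, which is a superkey of neither fragment — lossy.
Dependency preservation: the restricted closure of {C4, C6} across the fragments never reaches {C1, C2}, so C4, C6 → C1, C2 cannot be enforced without a join — not preserved.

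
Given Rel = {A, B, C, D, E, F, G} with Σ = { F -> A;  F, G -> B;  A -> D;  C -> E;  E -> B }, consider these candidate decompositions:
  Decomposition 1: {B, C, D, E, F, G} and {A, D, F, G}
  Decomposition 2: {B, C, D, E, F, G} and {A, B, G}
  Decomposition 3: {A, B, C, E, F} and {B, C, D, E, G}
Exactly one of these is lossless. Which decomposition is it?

Decomposition 1: common = {D, F, G}, closure = {A, B, D, F, G} → lossless.
Decomposition 2: common = {B, G}, closure = {B, G} → lossy.
Decomposition 3: common = {B, C, E}, closure = {B, C, E} → lossy.

Decomposition 1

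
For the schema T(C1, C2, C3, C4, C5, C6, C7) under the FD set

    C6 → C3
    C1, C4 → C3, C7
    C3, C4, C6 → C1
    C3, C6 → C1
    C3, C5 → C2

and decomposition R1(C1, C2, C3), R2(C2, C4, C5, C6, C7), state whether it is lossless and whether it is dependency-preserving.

lossy and not dependency-preserving

Lossless test: (C2)⁺ = {C2}, which is a superkey of neither fragment — lossy.
Dependency preservation: the restricted closure of {C6} across the fragments never reaches {C3}, so C6 → C3 cannot be enforced without a join — not preserved.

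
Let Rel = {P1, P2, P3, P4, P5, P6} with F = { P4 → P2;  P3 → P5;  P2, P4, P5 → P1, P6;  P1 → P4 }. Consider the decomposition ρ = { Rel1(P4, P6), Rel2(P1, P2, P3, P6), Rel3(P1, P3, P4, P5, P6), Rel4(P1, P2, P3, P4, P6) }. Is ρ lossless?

Chase test. Columns are P1, P2, P3, P4, P5, P6; row i has aⱼ where attribute j ∈ Reli, else bᵢⱼ.
Initial tableau (one row per fragment):
  row 1: b11 b12 b13 a4 b15 a6
  row 2: a1 a2 a3 b24 b25 a6
  row 3: a1 b32 a3 a4 a5 a6
  row 4: a1 a2 a3 a4 b45 a6
Rows 1 and 3 agree on P4; apply P4→P2 and equate their P2 entries.
Rows 1 and 4 agree on P4; apply P4→P2 and equate their P2 entries.
Rows 2 and 3 agree on P3; apply P3→P5 and equate their P5 entries.
Rows 2 and 4 agree on P3; apply P3→P5 and equate their P5 entries.
Rows 2 and 3 agree on P1; apply P1→P4 and equate their P4 entries.
Row 2 is now all distinguished symbols — the join is lossless.

Yes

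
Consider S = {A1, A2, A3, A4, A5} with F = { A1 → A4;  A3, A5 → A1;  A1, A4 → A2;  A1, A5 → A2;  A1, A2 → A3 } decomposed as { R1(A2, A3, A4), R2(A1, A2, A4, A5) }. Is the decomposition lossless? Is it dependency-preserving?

Lossless test: (A2, A4)⁺ = {A2, A4}, which is a superkey of neither fragment — lossy.
Dependency preservation: the restricted closure of {A3, A5} across the fragments never reaches {A1}, so A3, A5 → A1 cannot be enforced without a join — not preserved.

lossy and not dependency-preserving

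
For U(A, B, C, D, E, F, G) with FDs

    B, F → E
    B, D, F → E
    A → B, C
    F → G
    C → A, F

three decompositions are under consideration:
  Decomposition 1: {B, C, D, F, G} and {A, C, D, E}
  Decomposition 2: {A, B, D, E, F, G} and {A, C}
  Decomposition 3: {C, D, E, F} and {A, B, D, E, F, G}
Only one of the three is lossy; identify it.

Decomposition 1: common = {C, D}, closure = {A, B, C, D, E, F, G} → lossless.
Decomposition 2: common = {A}, closure = {A, B, C, E, F, G} → lossless.
Decomposition 3: common = {D, E, F}, closure = {D, E, F, G} → lossy.

Decomposition 3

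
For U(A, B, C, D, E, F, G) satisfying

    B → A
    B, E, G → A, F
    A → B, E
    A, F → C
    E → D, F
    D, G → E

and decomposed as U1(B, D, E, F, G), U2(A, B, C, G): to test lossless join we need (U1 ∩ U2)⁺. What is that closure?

U1 ∩ U2 = {B, G}.
B → A applies, adding A
A → B, E applies, adding E
E → D, F applies, adding D, F
A, F → C applies, adding C
Closure: {A, B, C, D, E, F, G}.

A, B, C, D, E, F, G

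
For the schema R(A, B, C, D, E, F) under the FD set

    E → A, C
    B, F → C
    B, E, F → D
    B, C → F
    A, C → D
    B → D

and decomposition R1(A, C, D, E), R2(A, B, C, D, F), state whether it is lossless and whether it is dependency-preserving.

lossy but dependency-preserving

Lossless test: (A, C, D)⁺ = {A, C, D}, which is a superkey of neither fragment — lossy.
Dependency preservation: B, E, F → D is not contained in any single fragment, but the restricted closure of its left-hand side across the fragments still reaches the right-hand side; the remaining FDs each lie inside some fragment. All dependencies are preserved.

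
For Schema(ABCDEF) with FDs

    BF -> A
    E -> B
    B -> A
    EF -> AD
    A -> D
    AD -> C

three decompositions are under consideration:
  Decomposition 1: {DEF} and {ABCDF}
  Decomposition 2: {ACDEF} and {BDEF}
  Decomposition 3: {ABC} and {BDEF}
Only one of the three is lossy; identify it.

Decomposition 1: common = {DF}, closure = {DF} → lossy.
Decomposition 2: common = {DEF}, closure = {ABCDEF} → lossless.
Decomposition 3: common = {B}, closure = {ABCD} → lossless.

Decomposition 1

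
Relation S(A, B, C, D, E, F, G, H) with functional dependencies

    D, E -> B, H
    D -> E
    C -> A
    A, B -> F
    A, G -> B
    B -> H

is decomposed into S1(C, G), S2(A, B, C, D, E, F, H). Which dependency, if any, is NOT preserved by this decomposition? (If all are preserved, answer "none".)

A, G -> B

Check A, G → B: no single fragment contains all of {A, B, G}, and the restricted closure of {A, G} across the fragments never reaches {B}.
D, E → B, H is preserved.
D → E is preserved.
C → A is preserved.
A, B → F is preserved.
B → H is preserved.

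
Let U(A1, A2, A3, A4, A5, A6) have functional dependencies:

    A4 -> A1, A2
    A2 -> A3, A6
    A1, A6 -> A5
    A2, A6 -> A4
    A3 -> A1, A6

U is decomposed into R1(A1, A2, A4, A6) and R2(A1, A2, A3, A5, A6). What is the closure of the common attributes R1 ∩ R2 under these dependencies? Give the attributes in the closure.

A1, A2, A3, A4, A5, A6

R1 ∩ R2 = {A1, A2, A6}.
A2 → A3, A6 applies, adding A3
A1, A6 → A5 applies, adding A5
A2, A6 → A4 applies, adding A4
Closure: {A1, A2, A3, A4, A5, A6}.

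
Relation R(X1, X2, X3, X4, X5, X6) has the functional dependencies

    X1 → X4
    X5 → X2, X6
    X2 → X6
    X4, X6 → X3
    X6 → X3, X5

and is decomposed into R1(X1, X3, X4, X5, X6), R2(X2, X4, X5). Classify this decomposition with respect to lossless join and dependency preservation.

Lossless test: (X4, X5)⁺ = {X2, X3, X4, X5, X6}, which contains all of one fragment — lossless.
Dependency preservation: X5 → X2, X6; X2 → X6 are not contained in any single fragment, but the restricted closure of each left-hand side across the fragments still reaches the right-hand side; the remaining FDs each lie inside some fragment. All dependencies are preserved.

lossless and dependency-preserving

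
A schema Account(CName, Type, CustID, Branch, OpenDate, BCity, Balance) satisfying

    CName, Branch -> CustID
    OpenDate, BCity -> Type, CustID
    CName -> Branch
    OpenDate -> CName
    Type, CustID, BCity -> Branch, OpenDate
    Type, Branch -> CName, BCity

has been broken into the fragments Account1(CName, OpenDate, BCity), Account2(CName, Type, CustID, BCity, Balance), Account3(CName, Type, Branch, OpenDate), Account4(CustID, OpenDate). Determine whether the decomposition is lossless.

Yes

Chase test. Columns are CName, Type, CustID, Branch, OpenDate, BCity, Balance; row i has aⱼ where attribute j ∈ Accounti, else bᵢⱼ.
Initial tableau (one row per fragment):
  row 1: a1 b12 b13 b14 a5 a6 b17
  row 2: a1 a2 a3 b24 b25 a6 a7
  row 3: a1 a2 b33 a4 a5 b36 b37
  row 4: b41 b42 a3 b44 a5 b46 b47
Rows 1 and 2 agree on CName; apply CName→Branch and equate their Branch entries.
Rows 1 and 3 agree on CName; apply CName→Branch and equate their Branch entries.
Rows 1 and 4 agree on OpenDate; apply OpenDate→CName and equate their CName entries.
Rows 2 and 3 agree on Type, Branch; apply Type, Branch→CName, BCity and equate their CName, BCity entries.
Rows 1 and 2 agree on CName, Branch; apply CName, Branch→CustID and equate their CustID entries.
Rows 1 and 3 agree on CName, Branch; apply CName, Branch→CustID and equate their CustID entries.
Rows 1 and 3 agree on OpenDate, BCity; apply OpenDate, BCity→Type, CustID and equate their Type, CustID entries.
Rows 1 and 4 agree on CName; apply CName→Branch and equate their Branch entries.
Rows 1 and 2 agree on Type, CustID, BCity; apply Type, CustID, BCity→Branch, OpenDate and equate their Branch, OpenDate entries.
Row 2 is now all distinguished symbols — the join is lossless.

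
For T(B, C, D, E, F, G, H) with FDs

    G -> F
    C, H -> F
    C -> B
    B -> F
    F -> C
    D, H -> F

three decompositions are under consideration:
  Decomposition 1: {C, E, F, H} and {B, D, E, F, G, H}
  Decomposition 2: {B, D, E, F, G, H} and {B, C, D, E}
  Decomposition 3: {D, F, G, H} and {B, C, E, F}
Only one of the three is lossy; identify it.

Decomposition 3

Decomposition 1: common = {E, F, H}, closure = {B, C, E, F, H} → lossless.
Decomposition 2: common = {B, D, E}, closure = {B, C, D, E, F} → lossless.
Decomposition 3: common = {F}, closure = {B, C, F} → lossy.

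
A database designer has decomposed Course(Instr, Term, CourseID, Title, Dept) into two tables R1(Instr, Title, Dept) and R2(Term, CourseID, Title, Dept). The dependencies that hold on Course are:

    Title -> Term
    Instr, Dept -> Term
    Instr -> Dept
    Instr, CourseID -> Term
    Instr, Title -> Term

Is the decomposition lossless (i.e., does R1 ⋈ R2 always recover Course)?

Common attributes: R1 ∩ R2 = {Title, Dept}.
Closure of {Title, Dept}: Title → Term applies, adding Term. So (Title, Dept)⁺ = {Term, Title, Dept}.
The closure contains neither all of R1 = {Instr, Title, Dept} nor all of R2 = {Term, CourseID, Title, Dept}, so the common attributes are not a superkey of either fragment. The join is lossy.

No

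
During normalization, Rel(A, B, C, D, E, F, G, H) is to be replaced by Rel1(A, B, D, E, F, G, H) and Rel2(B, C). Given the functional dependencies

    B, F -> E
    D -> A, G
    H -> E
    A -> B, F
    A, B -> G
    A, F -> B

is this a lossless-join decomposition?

Common attributes: Rel1 ∩ Rel2 = {B}.
No dependency enlarges {B}, so (B)⁺ = {B}.
The closure contains neither all of Rel1 = {A, B, D, E, F, G, H} nor all of Rel2 = {B, C}, so the common attributes are not a superkey of either fragment. The join is lossy.

No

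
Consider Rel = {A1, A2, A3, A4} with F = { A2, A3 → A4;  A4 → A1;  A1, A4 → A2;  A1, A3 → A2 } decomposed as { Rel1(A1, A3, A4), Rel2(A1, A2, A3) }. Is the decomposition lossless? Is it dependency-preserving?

Lossless test: (A1, A3)⁺ = {A1, A2, A3, A4}, which contains all of one fragment — lossless.
Dependency preservation: the restricted closure of {A1, A4} across the fragments never reaches {A2}, so A1, A4 → A2 cannot be enforced without a join — not preserved.

lossless but not dependency-preserving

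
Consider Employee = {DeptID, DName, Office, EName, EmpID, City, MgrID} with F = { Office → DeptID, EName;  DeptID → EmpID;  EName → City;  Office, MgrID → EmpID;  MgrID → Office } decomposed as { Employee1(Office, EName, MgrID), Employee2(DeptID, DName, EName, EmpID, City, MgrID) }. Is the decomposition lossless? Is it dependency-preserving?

lossless but not dependency-preserving

Lossless test: (EName, MgrID)⁺ = {DeptID, Office, EName, EmpID, City, MgrID}, which contains all of one fragment — lossless.
Dependency preservation: the restricted closure of {Office} across the fragments never reaches {DeptID, EName}, so Office → DeptID, EName cannot be enforced without a join — not preserved.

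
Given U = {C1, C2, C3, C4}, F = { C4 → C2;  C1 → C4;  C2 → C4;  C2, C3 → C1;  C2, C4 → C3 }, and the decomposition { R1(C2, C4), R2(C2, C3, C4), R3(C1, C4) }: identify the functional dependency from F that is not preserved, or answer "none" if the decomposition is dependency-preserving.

none

C4 → C2 lies within R1.
C1 → C4 lies within R3.
C2 → C4 lies within R1.
C2, C3 → C1: restricted closure across fragments reaches C1.
C2, C4 → C3 lies within R2.
Every dependency is enforceable on the fragments, so the decomposition is dependency-preserving.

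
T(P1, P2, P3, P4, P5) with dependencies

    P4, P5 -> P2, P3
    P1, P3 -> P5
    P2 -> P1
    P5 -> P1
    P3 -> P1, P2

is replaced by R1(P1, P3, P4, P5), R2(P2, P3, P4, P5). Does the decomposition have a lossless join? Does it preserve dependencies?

lossless but not dependency-preserving

Lossless test: (P3, P4, P5)⁺ = {P1, P2, P3, P4, P5}, which contains all of one fragment — lossless.
Dependency preservation: the restricted closure of {P2} across the fragments never reaches {P1}, so P2 → P1 cannot be enforced without a join — not preserved.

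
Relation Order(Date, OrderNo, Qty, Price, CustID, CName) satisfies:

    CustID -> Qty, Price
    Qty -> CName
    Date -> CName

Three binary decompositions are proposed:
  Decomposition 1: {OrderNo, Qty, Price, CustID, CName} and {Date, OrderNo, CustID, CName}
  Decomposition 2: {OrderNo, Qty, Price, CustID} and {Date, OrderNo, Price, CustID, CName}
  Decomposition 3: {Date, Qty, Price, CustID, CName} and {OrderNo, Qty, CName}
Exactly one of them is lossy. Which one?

Decomposition 1: common = {OrderNo, CustID, CName}, closure = {OrderNo, Qty, Price, CustID, CName} → lossless.
Decomposition 2: common = {OrderNo, Price, CustID}, closure = {OrderNo, Qty, Price, CustID, CName} → lossless.
Decomposition 3: common = {Qty, CName}, closure = {Qty, CName} → lossy.

Decomposition 3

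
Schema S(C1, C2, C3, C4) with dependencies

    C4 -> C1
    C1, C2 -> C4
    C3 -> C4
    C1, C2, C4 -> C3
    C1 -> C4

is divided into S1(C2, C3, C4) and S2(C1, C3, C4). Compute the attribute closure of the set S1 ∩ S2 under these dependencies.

S1 ∩ S2 = {C3, C4}.
C4 → C1 applies, adding C1
Closure: {C1, C3, C4}.

C1, C3, C4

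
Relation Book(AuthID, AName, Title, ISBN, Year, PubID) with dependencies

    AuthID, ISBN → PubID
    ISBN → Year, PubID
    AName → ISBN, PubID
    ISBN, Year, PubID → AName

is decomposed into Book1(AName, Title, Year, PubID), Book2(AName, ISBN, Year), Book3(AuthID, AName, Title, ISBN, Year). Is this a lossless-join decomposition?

Yes

Chase test. Columns are AuthID, AName, Title, ISBN, Year, PubID; row i has aⱼ where attribute j ∈ Booki, else bᵢⱼ.
Initial tableau (one row per fragment):
  row 1: b11 a2 a3 b14 a5 a6
  row 2: b21 a2 b23 a4 a5 b26
  row 3: a1 a2 a3 a4 a5 b36
Rows 2 and 3 agree on ISBN; apply ISBN→Year, PubID and equate their Year, PubID entries.
Rows 1 and 2 agree on AName; apply AName→ISBN, PubID and equate their ISBN, PubID entries.
Row 3 is now all distinguished symbols — the join is lossless.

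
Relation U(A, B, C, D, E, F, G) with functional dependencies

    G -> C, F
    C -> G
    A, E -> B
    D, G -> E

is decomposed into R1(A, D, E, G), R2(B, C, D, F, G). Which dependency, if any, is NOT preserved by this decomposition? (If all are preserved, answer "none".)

Check A, E → B: no single fragment contains all of {A, B, E}, and the restricted closure of {A, E} across the fragments never reaches {B}.
G → C, F is preserved.
C → G is preserved.
D, G → E is preserved.

A, E -> B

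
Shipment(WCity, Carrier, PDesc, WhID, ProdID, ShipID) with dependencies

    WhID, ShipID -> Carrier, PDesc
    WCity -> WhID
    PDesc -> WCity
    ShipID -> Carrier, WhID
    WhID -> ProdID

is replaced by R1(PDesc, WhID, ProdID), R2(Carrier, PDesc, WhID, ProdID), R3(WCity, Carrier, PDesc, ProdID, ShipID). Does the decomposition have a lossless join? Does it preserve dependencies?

Lossless test (chase): Rows 1 and 2 agree on PDesc; apply PDesc→WCity and equate their WCity entries. Rows 1 and 3 agree on PDesc; apply PDesc→WCity and equate their WCity entries. Rows 1 and 3 agree on WCity; apply WCity→WhID and equate their WhID entries. Row 3 is now all distinguished symbols — the join is lossless.
Dependency preservation: the restricted closure of {WCity} across the fragments never reaches {WhID}, so WCity → WhID cannot be enforced without a join — not preserved.

lossless but not dependency-preserving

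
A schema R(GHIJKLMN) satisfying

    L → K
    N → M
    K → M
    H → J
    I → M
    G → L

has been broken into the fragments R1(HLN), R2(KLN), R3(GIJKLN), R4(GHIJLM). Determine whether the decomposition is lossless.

No

Chase test. Columns are GHIJKLMN; row i has aⱼ where attribute j ∈ Ri, else bᵢⱼ.
Initial tableau (one row per fragment):
  row 1: b11 a2 b13 b14 b15 a6 b17 a8
  row 2: b21 b22 b23 b24 a5 a6 b27 a8
  row 3: a1 b32 a3 a4 a5 a6 b37 a8
  row 4: a1 a2 a3 a4 b45 a6 a7 b48
Rows 1 and 2 agree on L; apply L→K and equate their K entries.
Rows 1 and 4 agree on L; apply L→K and equate their K entries.
Rows 1 and 2 agree on N; apply N→M and equate their M entries.
Rows 1 and 3 agree on N; apply N→M and equate their M entries.
Rows 1 and 4 agree on K; apply K→M and equate their M entries.
Rows 1 and 4 agree on H; apply H→J and equate their J entries.
No row becomes fully distinguished — the join is lossy.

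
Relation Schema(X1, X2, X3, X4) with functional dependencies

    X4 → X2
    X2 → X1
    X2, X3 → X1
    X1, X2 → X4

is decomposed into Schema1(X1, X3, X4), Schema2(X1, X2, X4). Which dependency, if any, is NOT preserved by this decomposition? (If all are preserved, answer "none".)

none

X4 → X2 lies within Schema2.
X2 → X1 lies within Schema2.
X2, X3 → X1: restricted closure across fragments reaches X1.
X1, X2 → X4 lies within Schema2.
Every dependency is enforceable on the fragments, so the decomposition is dependency-preserving.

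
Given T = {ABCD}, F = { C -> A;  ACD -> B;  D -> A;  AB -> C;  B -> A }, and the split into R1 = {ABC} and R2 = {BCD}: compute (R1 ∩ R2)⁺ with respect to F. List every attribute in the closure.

ABC

R1 ∩ R2 = {BC}.
C → A applies, adding A
Closure: {ABC}.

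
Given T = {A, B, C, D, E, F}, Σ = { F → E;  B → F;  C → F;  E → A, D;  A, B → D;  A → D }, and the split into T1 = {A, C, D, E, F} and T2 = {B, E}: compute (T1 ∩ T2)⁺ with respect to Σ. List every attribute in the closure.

A, D, E

T1 ∩ T2 = {E}.
E → A, D applies, adding A, D
Closure: {A, D, E}.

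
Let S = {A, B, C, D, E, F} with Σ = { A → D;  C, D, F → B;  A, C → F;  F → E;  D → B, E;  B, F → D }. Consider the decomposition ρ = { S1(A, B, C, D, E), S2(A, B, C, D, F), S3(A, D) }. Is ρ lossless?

Yes

Chase test. Columns are A, B, C, D, E, F; row i has aⱼ where attribute j ∈ Si, else bᵢⱼ.
Initial tableau (one row per fragment):
  row 1: a1 a2 a3 a4 a5 b16
  row 2: a1 a2 a3 a4 b25 a6
  row 3: a1 b32 b33 a4 b35 b36
Rows 1 and 2 agree on A, C; apply A, C→F and equate their F entries.
Rows 1 and 2 agree on F; apply F→E and equate their E entries.
Rows 1 and 3 agree on D; apply D→B, E and equate their B, E entries.
Row 1 is now all distinguished symbols — the join is lossless.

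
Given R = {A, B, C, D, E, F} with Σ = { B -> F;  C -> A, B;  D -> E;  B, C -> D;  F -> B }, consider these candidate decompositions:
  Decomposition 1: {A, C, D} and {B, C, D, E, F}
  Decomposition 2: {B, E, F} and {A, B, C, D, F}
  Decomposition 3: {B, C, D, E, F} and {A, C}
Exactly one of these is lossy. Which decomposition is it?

Decomposition 2

Decomposition 1: common = {C, D}, closure = {A, B, C, D, E, F} → lossless.
Decomposition 2: common = {B, F}, closure = {B, F} → lossy.
Decomposition 3: common = {C}, closure = {A, B, C, D, E, F} → lossless.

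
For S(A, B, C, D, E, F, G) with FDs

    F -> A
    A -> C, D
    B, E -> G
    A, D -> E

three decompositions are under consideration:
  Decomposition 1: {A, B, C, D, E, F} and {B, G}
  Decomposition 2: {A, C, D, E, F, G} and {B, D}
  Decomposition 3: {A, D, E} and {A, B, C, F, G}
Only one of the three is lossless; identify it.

Decomposition 3

Decomposition 1: common = {B}, closure = {B} → lossy.
Decomposition 2: common = {D}, closure = {D} → lossy.
Decomposition 3: common = {A}, closure = {A, C, D, E} → lossless.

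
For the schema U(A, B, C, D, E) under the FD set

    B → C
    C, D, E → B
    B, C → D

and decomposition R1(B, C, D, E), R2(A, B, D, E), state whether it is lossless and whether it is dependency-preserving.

lossless and dependency-preserving

Lossless test: (B, D, E)⁺ = {B, C, D, E}, which contains all of one fragment — lossless.
Dependency preservation: every FD's attributes lie within a single fragment, so each can be enforced locally — preserved.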